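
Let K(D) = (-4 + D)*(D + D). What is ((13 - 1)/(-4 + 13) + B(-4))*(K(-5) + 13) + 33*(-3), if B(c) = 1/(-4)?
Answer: 151/12 ≈ 12.583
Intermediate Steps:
B(c) = -1/4
K(D) = 2*D*(-4 + D) (K(D) = (-4 + D)*(2*D) = 2*D*(-4 + D))
((13 - 1)/(-4 + 13) + B(-4))*(K(-5) + 13) + 33*(-3) = ((13 - 1)/(-4 + 13) - 1/4)*(2*(-5)*(-4 - 5) + 13) + 33*(-3) = (12/9 - 1/4)*(2*(-5)*(-9) + 13) - 99 = (12*(1/9) - 1/4)*(90 + 13) - 99 = (4/3 - 1/4)*103 - 99 = (13/12)*103 - 99 = 1339/12 - 99 = 151/12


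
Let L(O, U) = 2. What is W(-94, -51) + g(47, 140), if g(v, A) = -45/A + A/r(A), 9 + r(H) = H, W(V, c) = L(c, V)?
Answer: 10077/3668 ≈ 2.7473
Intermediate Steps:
W(V, c) = 2
r(H) = -9 + H
g(v, A) = -45/A + A/(-9 + A)
W(-94, -51) + g(47, 140) = 2 + (-45/140 + 140/(-9 + 140)) = 2 + (-45*1/140 + 140/131) = 2 + (-9/28 + 140*(1/131)) = 2 + (-9/28 + 140/131) = 2 + 2741/3668 = 10077/3668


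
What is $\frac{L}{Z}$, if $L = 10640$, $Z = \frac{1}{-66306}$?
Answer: $-705495840$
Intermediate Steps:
$Z = - \frac{1}{66306} \approx -1.5082 \cdot 10^{-5}$
$\frac{L}{Z} = \frac{10640}{- \frac{1}{66306}} = 10640 \left(-66306\right) = -705495840$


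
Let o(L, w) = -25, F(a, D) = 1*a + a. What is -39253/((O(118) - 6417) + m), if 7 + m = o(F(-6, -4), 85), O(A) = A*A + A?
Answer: -39253/7593 ≈ -5.1696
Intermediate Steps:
F(a, D) = 2*a (F(a, D) = a + a = 2*a)
O(A) = A + A² (O(A) = A² + A = A + A²)
m = -32 (m = -7 - 25 = -32)
-39253/((O(118) - 6417) + m) = -39253/((118*(1 + 118) - 6417) - 32) = -39253/((118*119 - 6417) - 32) = -39253/((14042 - 6417) - 32) = -39253/(7625 - 32) = -39253/7593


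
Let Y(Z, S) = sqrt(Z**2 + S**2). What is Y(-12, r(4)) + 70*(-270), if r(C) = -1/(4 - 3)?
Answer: -18900 + sqrt(145) ≈ -18888.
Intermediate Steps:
r(C) = -1 (r(C) = -1/1 = -1*1 = -1)
Y(Z, S) = sqrt(S**2 + Z**2)
Y(-12, r(4)) + 70*(-270) = sqrt((-1)**2 + (-12)**2) + 70*(-270) = sqrt(1 + 144) - 18900 = sqrt(145) - 18900 = -18900 + sqrt(145)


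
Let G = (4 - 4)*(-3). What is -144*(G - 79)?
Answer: 11376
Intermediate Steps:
G = 0 (G = 0*(-3) = 0)
-144*(G - 79) = -144*(0 - 79) = -144*(-79) = 11376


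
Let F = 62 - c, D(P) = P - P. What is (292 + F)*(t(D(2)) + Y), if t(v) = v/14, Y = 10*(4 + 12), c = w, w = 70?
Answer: 45440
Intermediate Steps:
c = 70
D(P) = 0
Y = 160 (Y = 10*16 = 160)
t(v) = v/14 (t(v) = v*(1/14) = v/14)
F = -8 (F = 62 - 1*70 = 62 - 70 = -8)
(292 + F)*(t(D(2)) + Y) = (292 - 8)*((1/14)*0 + 160) = 284*(0 + 160) = 284*160 = 45440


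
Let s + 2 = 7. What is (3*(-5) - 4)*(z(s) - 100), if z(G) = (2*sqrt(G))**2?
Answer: 1520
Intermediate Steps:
s = 5 (s = -2 + 7 = 5)
z(G) = 4*G
(3*(-5) - 4)*(z(s) - 100) = (3*(-5) - 4)*(4*5 - 100) = (-15 - 4)*(20 - 100) = -19*(-80) = 1520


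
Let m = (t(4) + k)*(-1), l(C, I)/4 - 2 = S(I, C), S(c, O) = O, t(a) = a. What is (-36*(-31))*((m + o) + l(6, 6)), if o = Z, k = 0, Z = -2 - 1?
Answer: 27900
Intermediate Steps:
Z = -3
o = -3
l(C, I) = 8 + 4*C
m = -4 (m = (4 + 0)*(-1) = 4*(-1) = -4)
(-36*(-31))*((m + o) + l(6, 6)) = (-36*(-31))*((-4 - 3) + (8 + 4*6)) = 1116*(-7 + (8 + 24)) = 1116*(-7 + 32) = 1116*25 = 27900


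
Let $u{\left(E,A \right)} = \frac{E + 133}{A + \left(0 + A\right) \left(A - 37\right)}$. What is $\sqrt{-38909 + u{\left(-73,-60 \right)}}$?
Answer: $\frac{i \sqrt{22411578}}{24} \approx 197.25 i$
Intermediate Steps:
$u{\left(E,A \right)} = \frac{133 + E}{A + A \left(-37 + A\right)}$
$\sqrt{-38909 + u{\left(-73,-60 \right)}} = \sqrt{-38909 + \frac{133 - 73}{\left(-60\right) \left(-36 - 60\right)}} = \sqrt{-38909 - \frac{1}{60} \frac{1}{-96} \cdot 60} = \sqrt{-38909 - \left(- \frac{1}{5760}\right) 60} = \sqrt{-38909 + \frac{1}{96}} = \sqrt{- \frac{3735263}{96}} = \frac{i \sqrt{22411578}}{24}$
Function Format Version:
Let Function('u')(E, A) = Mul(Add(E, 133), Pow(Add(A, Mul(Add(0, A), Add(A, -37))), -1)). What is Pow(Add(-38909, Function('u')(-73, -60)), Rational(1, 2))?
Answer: Mul(Rational(1, 24), I, Pow(22411578, Rational(1, 2))) ≈ Mul(197.25, I)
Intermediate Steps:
Function('u')(E, A) = Mul(Pow(Add(A, Mul(A, Add(-37, A))), -1), Add(133, E)) (Function('u')(E, A) = Mul(Add(133, E), Pow(Add(A, Mul(A, Add(-37, A))), -1)) = Mul(Pow(Add(A, Mul(A, Add(-37, A))), -1), Add(133, E)))
Pow(Add(-38909, Function('u')(-73, -60)), Rational(1, 2)) = Pow(Add(-38909, Mul(Pow(-60, -1), Pow(Add(-36, -60), -1), Add(133, -73))), Rational(1, 2)) = Pow(Add(-38909, Mul(Rational(-1, 60), Pow(-96, -1), 60)), Rational(1, 2)) = Pow(Add(-38909, Mul(Rational(-1, 60), Rational(-1, 96), 60)), Rational(1, 2)) = Pow(Add(-38909, Rational(1, 96)), Rational(1, 2)) = Pow(Rational(-3735263, 96), Rational(1, 2)) = Mul(Rational(1, 24), I, Pow(22411578, Rational(1, 2)))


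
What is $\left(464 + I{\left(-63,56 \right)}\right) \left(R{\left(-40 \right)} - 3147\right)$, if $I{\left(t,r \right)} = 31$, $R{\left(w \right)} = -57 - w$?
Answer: $-1566180$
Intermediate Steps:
$\left(464 + I{\left(-63,56 \right)}\right) \left(R{\left(-40 \right)} - 3147\right) = \left(464 + 31\right) \left(\left(-57 - -40\right) - 3147\right) = 495 \left(\left(-57 + 40\right) - 3147\right) = 495 \left(-17 - 3147\right) = 495 \left(-3164\right) = -1566180$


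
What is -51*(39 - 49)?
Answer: 510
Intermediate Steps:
-51*(39 - 49) = -51*(-10) = 510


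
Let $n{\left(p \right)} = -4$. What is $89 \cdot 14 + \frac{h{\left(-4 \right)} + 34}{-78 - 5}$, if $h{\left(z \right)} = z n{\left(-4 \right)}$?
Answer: $\frac{103368}{83} \approx 1245.4$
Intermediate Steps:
$h{\left(z \right)} = - 4 z$ ($h{\left(z \right)} = z \left(-4\right) = - 4 z$)
$89 \cdot 14 + \frac{h{\left(-4 \right)} + 34}{-78 - 5} = 89 \cdot 14 + \frac{\left(-4\right) \left(-4\right) + 34}{-78 - 5} = 1246 + \frac{16 + 34}{-83} = 1246 + 50 \left(- \frac{1}{83}\right) = 1246 - \frac{50}{83} = \frac{103368}{83}$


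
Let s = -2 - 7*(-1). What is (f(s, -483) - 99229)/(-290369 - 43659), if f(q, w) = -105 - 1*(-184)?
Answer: 49575/167014 ≈ 0.29683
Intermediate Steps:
s = 5 (s = -2 + 7 = 5)
f(q, w) = 79 (f(q, w) = -105 + 184 = 79)
(f(s, -483) - 99229)/(-290369 - 43659) = (79 - 99229)/(-290369 - 43659) = -99150/(-334028) = -99150*(-1/334028) = 49575/167014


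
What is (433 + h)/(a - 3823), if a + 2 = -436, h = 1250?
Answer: -1683/4261 ≈ -0.39498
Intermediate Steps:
a = -438 (a = -2 - 436 = -438)
(433 + h)/(a - 3823) = (433 + 1250)/(-438 - 3823) = 1683/(-4261) = 1683*(-1/4261) = -1683/4261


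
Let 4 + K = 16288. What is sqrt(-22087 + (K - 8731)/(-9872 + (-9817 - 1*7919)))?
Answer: I*sqrt(85892636102)/1972 ≈ 148.62*I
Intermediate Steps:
K = 16284 (K = -4 + 16288 = 16284)
sqrt(-22087 + (K - 8731)/(-9872 + (-9817 - 1*7919))) = sqrt(-22087 + (16284 - 8731)/(-9872 + (-9817 - 1*7919))) = sqrt(-22087 + 7553/(-9872 + (-9817 - 7919))) = sqrt(-22087 + 7553/(-9872 - 17736)) = sqrt(-22087 + 7553/(-27608)) = sqrt(-22087 + 7553*(-1/27608)) = sqrt(-22087 - 1079/3944) = sqrt(-87112207/3944) = I*sqrt(85892636102)/1972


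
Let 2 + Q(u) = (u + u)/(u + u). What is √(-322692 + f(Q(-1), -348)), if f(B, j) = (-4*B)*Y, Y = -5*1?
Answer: 2*I*√80678 ≈ 568.08*I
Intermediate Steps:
Q(u) = -1 (Q(u) = -2 + (u + u)/(u + u) = -2 + (2*u)/((2*u)) = -2 + (2*u)*(1/(2*u)) = -2 + 1 = -1)
Y = -5
f(B, j) = 20*B (f(B, j) = -4*B*(-5) = 20*B)
√(-322692 + f(Q(-1), -348)) = √(-322692 + 20*(-1)) = √(-322692 - 20) = √(-322712) = 2*I*√80678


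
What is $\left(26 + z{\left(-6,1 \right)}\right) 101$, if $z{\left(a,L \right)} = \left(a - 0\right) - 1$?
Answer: $1919$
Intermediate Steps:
$z{\left(a,L \right)} = -1 + a$ ($z{\left(a,L \right)} = \left(a + 0\right) - 1 = a - 1 = -1 + a$)
$\left(26 + z{\left(-6,1 \right)}\right) 101 = \left(26 - 7\right) 101 = 19 \cdot 101 = 1919$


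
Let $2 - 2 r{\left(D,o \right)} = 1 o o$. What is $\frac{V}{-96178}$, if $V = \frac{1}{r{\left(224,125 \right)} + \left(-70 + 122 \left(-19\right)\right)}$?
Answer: $\frac{1}{980967511} \approx 1.0194 \cdot 10^{-9}$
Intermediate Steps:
$r{\left(D,o \right)} = 1 - \frac{o^{2}}{2}$ ($r{\left(D,o \right)} = 1 - \frac{1 o o}{2} = 1 - \frac{o o}{2} = 1 - \frac{o^{2}}{2}$)
$V = - \frac{2}{20399}$ ($V = \frac{1}{\left(1 - \frac{125^{2}}{2}\right) + \left(-70 + 122 \left(-19\right)\right)} = \frac{1}{\left(1 - \frac{15625}{2}\right) - 2388} = \frac{1}{- \frac{15623}{2} - 2388} = \frac{1}{- \frac{20399}{2}} = - \frac{2}{20399} \approx -9.8044 \cdot 10^{-5}$)
$\frac{V}{-96178} = - \frac{2}{20399 \left(-96178\right)} = \left(- \frac{2}{20399}\right) \left(- \frac{1}{96178}\right) = \frac{1}{980967511}$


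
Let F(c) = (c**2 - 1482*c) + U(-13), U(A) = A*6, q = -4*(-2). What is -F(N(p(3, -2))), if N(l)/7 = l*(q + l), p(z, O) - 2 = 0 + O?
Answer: 78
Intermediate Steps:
p(z, O) = 2 + O (p(z, O) = 2 + (0 + O) = 2 + O)
q = 8
U(A) = 6*A
N(l) = 7*l*(8 + l) (N(l) = 7*(l*(8 + l)) = 7*l*(8 + l))
F(c) = -78 + c**2 - 1482*c (F(c) = (c**2 - 1482*c) + 6*(-13) = (c**2 - 1482*c) - 78 = -78 + c**2 - 1482*c)
-F(N(p(3, -2))) = -(-78 + (7*(2 - 2)*(8 + (2 - 2)))**2 - 10374*(2 - 2)*(8 + (2 - 2))) = -(-78 + (7*0*(8 + 0))**2 - 10374*0*(8 + 0)) = -(-78 + (7*0*8)**2 - 10374*0*8) = -(-78 + 0**2 - 1482*0) = -(-78 + 0 + 0) = -1*(-78) = 78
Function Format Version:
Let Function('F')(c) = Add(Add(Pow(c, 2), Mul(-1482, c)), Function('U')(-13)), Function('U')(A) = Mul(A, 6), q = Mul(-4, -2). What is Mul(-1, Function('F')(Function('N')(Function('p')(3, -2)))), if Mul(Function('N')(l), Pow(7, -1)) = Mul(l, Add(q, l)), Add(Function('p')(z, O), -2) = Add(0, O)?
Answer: 78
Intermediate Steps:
Function('p')(z, O) = Add(2, O) (Function('p')(z, O) = Add(2, Add(0, O)) = Add(2, O))
q = 8
Function('U')(A) = Mul(6, A)
Function('N')(l) = Mul(7, l, Add(8, l)) (Function('N')(l) = Mul(7, Mul(l, Add(8, l))) = Mul(7, l, Add(8, l)))
Function('F')(c) = Add(-78, Pow(c, 2), Mul(-1482, c)) (Function('F')(c) = Add(Add(Pow(c, 2), Mul(-1482, c)), Mul(6, -13)) = Add(Add(Pow(c, 2), Mul(-1482, c)), -78) = Add(-78, Pow(c, 2), Mul(-1482, c)))
Mul(-1, Function('F')(Function('N')(Function('p')(3, -2)))) = Mul(-1, Add(-78, Pow(Mul(7, Add(2, -2), Add(8, Add(2, -2))), 2), Mul(-1482, Mul(7, Add(2, -2), Add(8, Add(2, -2)))))) = Mul(-1, Add(-78, Pow(Mul(7, 0, Add(8, 0)), 2), Mul(-1482, Mul(7, 0, Add(8, 0))))) = Mul(-1, Add(-78, Pow(Mul(7, 0, 8), 2), Mul(-1482, Mul(7, 0, 8)))) = Mul(-1, Add(-78, Pow(0, 2), Mul(-1482, 0))) = Mul(-1, Add(-78, 0, 0)) = Mul(-1, -78) = 78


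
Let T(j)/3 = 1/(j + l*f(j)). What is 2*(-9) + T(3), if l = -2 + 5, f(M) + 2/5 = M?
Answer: -319/18 ≈ -17.722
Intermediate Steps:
f(M) = -⅖ + M
l = 3
T(j) = 3/(-6/5 + 4*j) (T(j) = 3/(j + 3*(-⅖ + j)) = 3/(j + (-6/5 + 3*j)) = 3/(-6/5 + 4*j))
2*(-9) + T(3) = 2*(-9) + 15/(2*(-3 + 10*3)) = -18 + 15/(2*(-3 + 30)) = -18 + (15/2)/27 = -18 + (15/2)*(1/27) = -18 + 5/18 = -319/18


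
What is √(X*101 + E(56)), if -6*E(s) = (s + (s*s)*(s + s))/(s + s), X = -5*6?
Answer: 3*I*√1579/2 ≈ 59.605*I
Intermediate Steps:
X = -30
E(s) = -(s + 2*s³)/(12*s) (E(s) = -(s + (s*s)*(s + s))/(6*(s + s)) = -(s + s²*(2*s))/(6*(2*s)) = -(s + 2*s³)*1/(2*s)/6 = -(s + 2*s³)/(12*s))
√(X*101 + E(56)) = √(-30*101 + (-1/12 - ⅙*56²)) = √(-3030 + (-1/12 - ⅙*3136)) = √(-3030 + (-1/12 - 1568/3)) = √(-3030 - 2091/4) = √(-14211/4) = 3*I*√1579/2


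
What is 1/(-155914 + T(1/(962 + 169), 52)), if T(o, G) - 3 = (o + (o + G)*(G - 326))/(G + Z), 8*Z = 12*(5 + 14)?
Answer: -4669/728774857 ≈ -6.4066e-6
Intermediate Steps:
Z = 57/2 (Z = (12*(5 + 14))/8 = (12*19)/8 = (⅛)*228 = 57/2 ≈ 28.500)
T(o, G) = 3 + (o + (-326 + G)*(G + o))/(57/2 + G) (T(o, G) = 3 + (o + (o + G)*(G - 326))/(G + 57/2) = 3 + (o + (G + o)*(-326 + G))/(57/2 + G) = 3 + (o + (-326 + G)*(G + o))/(57/2 + G))
1/(-155914 + T(1/(962 + 169), 52)) = 1/(-155914 + (171 - 650/(962 + 169) - 646*52 + 2*52² + 2*52/(962 + 169))/(57 + 2*52)) = 1/(-155914 + (171 - 650/1131 - 33592 + 2*2704 + 2*52/1131)/(57 + 104)) = 1/(-155914 + (171 - 650*1/1131 - 33592 + 5408 + 2*52*(1/1131))/161) = 1/(-155914 + (171 - 50/87 - 33592 + 5408 + 8/87)/161) = 1/(-155914 + (1/161)*(-812391/29)) = 1/(-155914 - 812391/4669) = 1/(-728774857/4669) = -4669/728774857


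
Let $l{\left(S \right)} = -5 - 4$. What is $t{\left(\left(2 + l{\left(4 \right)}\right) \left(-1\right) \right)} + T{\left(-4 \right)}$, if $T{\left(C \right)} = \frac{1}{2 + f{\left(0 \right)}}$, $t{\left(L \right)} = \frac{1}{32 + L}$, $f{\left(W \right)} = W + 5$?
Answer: $\frac{46}{273} \approx 0.1685$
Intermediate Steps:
$l{\left(S \right)} = -9$
$f{\left(W \right)} = 5 + W$
$T{\left(C \right)} = \frac{1}{7}$ ($T{\left(C \right)} = \frac{1}{2 + \left(5 + 0\right)} = \frac{1}{2 + 5} = \frac{1}{7}$)
$t{\left(\left(2 + l{\left(4 \right)}\right) \left(-1\right) \right)} + T{\left(-4 \right)} = \frac{1}{32 + \left(2 - 9\right) \left(-1\right)} + \frac{1}{7} = \frac{1}{32 - -7} + \frac{1}{7} = \frac{1}{32 + 7} + \frac{1}{7} = \frac{1}{39} + \frac{1}{7} = \frac{46}{273}$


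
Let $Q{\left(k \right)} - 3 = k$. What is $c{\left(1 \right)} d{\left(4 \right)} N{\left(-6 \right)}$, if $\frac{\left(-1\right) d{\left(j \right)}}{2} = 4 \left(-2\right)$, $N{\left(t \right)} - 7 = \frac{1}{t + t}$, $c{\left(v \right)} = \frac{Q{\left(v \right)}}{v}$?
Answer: $\frac{1328}{3} \approx 442.67$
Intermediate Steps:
$Q{\left(k \right)} = 3 + k$
$c{\left(v \right)} = \frac{3 + v}{v}$
$N{\left(t \right)} = 7 + \frac{1}{2 t}$ ($N{\left(t \right)} = 7 + \frac{1}{t + t} = 7 + \frac{1}{2 t}$)
$d{\left(j \right)} = 16$ ($d{\left(j \right)} = - 2 \cdot 4 \left(-2\right) = \left(-2\right) \left(-8\right) = 16$)
$c{\left(1 \right)} d{\left(4 \right)} N{\left(-6 \right)} = \frac{3 + 1}{1} \cdot 16 \left(7 + \frac{1}{2 \left(-6\right)}\right) = 1 \cdot 4 \cdot 16 \left(7 + \frac{1}{2} \left(- \frac{1}{6}\right)\right) = 4 \cdot 16 \left(7 - \frac{1}{12}\right) = 64 \cdot \frac{83}{12} = \frac{1328}{3}$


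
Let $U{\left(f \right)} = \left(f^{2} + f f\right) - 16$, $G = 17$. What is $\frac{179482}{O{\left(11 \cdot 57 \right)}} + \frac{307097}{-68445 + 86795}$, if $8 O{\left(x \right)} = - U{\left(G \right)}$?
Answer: $- \frac{13087684543}{5156350} \approx -2538.2$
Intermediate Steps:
$U{\left(f \right)} = -16 + 2 f^{2}$ ($U{\left(f \right)} = \left(f^{2} + f^{2}\right) - 16 = 2 f^{2} - 16 = -16 + 2 f^{2}$)
$O{\left(x \right)} = - \frac{281}{4}$ ($O{\left(x \right)} = \frac{\left(-1\right) \left(-16 + 2 \cdot 17^{2}\right)}{8} = \frac{\left(-1\right) \left(-16 + 2 \cdot 289\right)}{8} = \frac{\left(-1\right) \left(-16 + 578\right)}{8} = \frac{\left(-1\right) 562}{8} = \frac{1}{8} \left(-562\right) = - \frac{281}{4}$)
$\frac{179482}{O{\left(11 \cdot 57 \right)}} + \frac{307097}{-68445 + 86795} = \frac{179482}{- \frac{281}{4}} + \frac{307097}{-68445 + 86795} = 179482 \left(- \frac{4}{281}\right) + \frac{307097}{18350} = - \frac{717928}{281} + 307097 \cdot \frac{1}{18350} = - \frac{717928}{281} + \frac{307097}{18350} = - \frac{13087684543}{5156350}$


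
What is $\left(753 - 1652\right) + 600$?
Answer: $-299$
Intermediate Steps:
$\left(753 - 1652\right) + 600 = -899 + 600 = -299$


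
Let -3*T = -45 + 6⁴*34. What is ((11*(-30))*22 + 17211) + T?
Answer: -4722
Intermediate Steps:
T = -14673 (T = -(-45 + 6⁴*34)/3 = -(-45 + 1296*34)/3 = -(-45 + 44064)/3 = -⅓*44019 = -14673)
((11*(-30))*22 + 17211) + T = ((11*(-30))*22 + 17211) - 14673 = (-330*22 + 17211) - 14673 = (-7260 + 17211) - 14673 = 9951 - 14673 = -4722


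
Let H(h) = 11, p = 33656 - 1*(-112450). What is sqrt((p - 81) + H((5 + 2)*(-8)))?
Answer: 2*sqrt(36509) ≈ 382.15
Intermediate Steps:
p = 146106 (p = 33656 + 112450 = 146106)
sqrt((p - 81) + H((5 + 2)*(-8))) = sqrt((146106 - 81) + 11) = sqrt(146025 + 11) = sqrt(146036) = 2*sqrt(36509)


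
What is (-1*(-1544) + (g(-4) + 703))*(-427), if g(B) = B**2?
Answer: -966301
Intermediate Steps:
(-1*(-1544) + (g(-4) + 703))*(-427) = (-1*(-1544) + ((-4)**2 + 703))*(-427) = (1544 + (16 + 703))*(-427) = (1544 + 719)*(-427) = 2263*(-427) = -966301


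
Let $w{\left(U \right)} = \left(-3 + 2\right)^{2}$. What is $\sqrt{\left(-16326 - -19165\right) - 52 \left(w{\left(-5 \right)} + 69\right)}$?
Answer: $3 i \sqrt{89} \approx 28.302 i$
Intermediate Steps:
$w{\left(U \right)} = 1$ ($w{\left(U \right)} = \left(-1\right)^{2} = 1$)
$\sqrt{\left(-16326 - -19165\right) - 52 \left(w{\left(-5 \right)} + 69\right)} = \sqrt{\left(-16326 - -19165\right) - 52 \left(1 + 69\right)} = \sqrt{\left(-16326 + 19165\right) - 3640} = \sqrt{2839 - 3640} = \sqrt{-801} = 3 i \sqrt{89}$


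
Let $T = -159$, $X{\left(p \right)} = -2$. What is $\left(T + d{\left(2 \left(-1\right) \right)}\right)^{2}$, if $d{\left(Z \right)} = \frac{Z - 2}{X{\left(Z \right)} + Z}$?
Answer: $24964$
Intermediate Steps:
$d{\left(Z \right)} = 1$ ($d{\left(Z \right)} = \frac{Z - 2}{-2 + Z} = \frac{-2 + Z}{-2 + Z} = 1$)
$\left(T + d{\left(2 \left(-1\right) \right)}\right)^{2} = \left(-159 + 1\right)^{2} = \left(-158\right)^{2} = 24964$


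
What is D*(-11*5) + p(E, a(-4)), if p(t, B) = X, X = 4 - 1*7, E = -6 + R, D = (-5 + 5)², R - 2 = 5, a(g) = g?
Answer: -3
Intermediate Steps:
R = 7 (R = 2 + 5 = 7)
D = 0 (D = 0² = 0)
E = 1 (E = -6 + 7 = 1)
X = -3 (X = 4 - 7 = -3)
p(t, B) = -3
D*(-11*5) + p(E, a(-4)) = 0*(-11*5) - 3 = 0*(-55) - 3 = 0 - 3 = -3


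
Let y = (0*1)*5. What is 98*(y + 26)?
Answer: 2548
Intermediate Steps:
y = 0 (y = 0*5 = 0)
98*(y + 26) = 98*(0 + 26) = 98*26 = 2548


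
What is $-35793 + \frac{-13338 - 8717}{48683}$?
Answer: $- \frac{1742532674}{48683} \approx -35793.0$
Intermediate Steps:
$-35793 + \frac{-13338 - 8717}{48683} = -35793 - \frac{22055}{48683} = - \frac{1742532674}{48683}$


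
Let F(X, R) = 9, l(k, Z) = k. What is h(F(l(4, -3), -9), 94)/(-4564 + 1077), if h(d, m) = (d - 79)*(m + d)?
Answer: 7210/3487 ≈ 2.0677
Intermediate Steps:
h(d, m) = (-79 + d)*(d + m)
h(F(l(4, -3), -9), 94)/(-4564 + 1077) = (9² - 79*9 - 79*94 + 9*94)/(-4564 + 1077) = (81 - 711 - 7426 + 846)/(-3487) = -7210*(-1/3487) = 7210/3487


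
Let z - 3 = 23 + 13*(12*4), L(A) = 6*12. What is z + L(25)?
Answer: 722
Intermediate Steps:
L(A) = 72
z = 650 (z = 3 + (23 + 13*(12*4)) = 3 + (23 + 13*48) = 3 + (23 + 624) = 3 + 647 = 650)
z + L(25) = 650 + 72 = 722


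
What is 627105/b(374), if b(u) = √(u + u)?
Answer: 627105*√187/374 ≈ 22929.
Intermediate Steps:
b(u) = √2*√u (b(u) = √(2*u) = √2*√u)
627105/b(374) = 627105/((√2*√374)) = 627105/((2*√187)) = 627105*(√187/374) = 627105*√187/374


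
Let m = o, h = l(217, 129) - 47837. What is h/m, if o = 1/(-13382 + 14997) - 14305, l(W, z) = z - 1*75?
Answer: 77169545/23102574 ≈ 3.3403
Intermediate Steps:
l(W, z) = -75 + z (l(W, z) = z - 75 = -75 + z)
h = -47783 (h = (-75 + 129) - 47837 = 54 - 47837 = -47783)
o = -23102574/1615 (o = 1/1615 - 14305 = -23102574/1615 ≈ -14305.)
m = -23102574/1615 ≈ -14305.
h/m = -47783/(-23102574/1615) = -47783*(-1615/23102574) = 77169545/23102574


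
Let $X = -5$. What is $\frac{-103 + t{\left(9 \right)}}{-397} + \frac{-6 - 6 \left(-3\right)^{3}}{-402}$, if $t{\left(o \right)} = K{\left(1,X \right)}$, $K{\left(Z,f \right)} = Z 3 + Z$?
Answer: $- \frac{3689}{26599} \approx -0.13869$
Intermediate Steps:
$K{\left(Z,f \right)} = 4 Z$ ($K{\left(Z,f \right)} = 3 Z + Z = 4 Z$)
$t{\left(o \right)} = 4$ ($t{\left(o \right)} = 4 \cdot 1 = 4$)
$\frac{-103 + t{\left(9 \right)}}{-397} + \frac{-6 - 6 \left(-3\right)^{3}}{-402} = \frac{-103 + 4}{-397} + \frac{-6 - 6 \left(-3\right)^{3}}{-402} = \left(-99\right) \left(- \frac{1}{397}\right) + \left(-6 - -162\right) \left(- \frac{1}{402}\right) = \frac{99}{397} + \left(-6 + 162\right) \left(- \frac{1}{402}\right) = \frac{99}{397} + 156 \left(- \frac{1}{402}\right) = \frac{99}{397} - \frac{26}{67} = - \frac{3689}{26599}$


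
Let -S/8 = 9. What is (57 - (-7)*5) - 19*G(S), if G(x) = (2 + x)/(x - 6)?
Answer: 2923/39 ≈ 74.949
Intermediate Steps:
S = -72 (S = -8*9 = -72)
G(x) = (2 + x)/(-6 + x)
(57 - (-7)*5) - 19*G(S) = (57 - (-7)*5) - 19*(2 - 72)/(-6 - 72) = (57 - 1*(-35)) - 19*(-70)/(-78) = (57 + 35) - (-19)*(-70)/78 = 92 - 19*35/39 = 92 - 665/39 = 2923/39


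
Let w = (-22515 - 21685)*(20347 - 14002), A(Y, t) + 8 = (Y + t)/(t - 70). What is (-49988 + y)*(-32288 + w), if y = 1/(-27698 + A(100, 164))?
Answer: 9127825328635067868/651025 ≈ 1.4021e+13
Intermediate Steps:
A(Y, t) = -8 + (Y + t)/(-70 + t) (A(Y, t) = -8 + (Y + t)/(t - 70) = -8 + (Y + t)/(-70 + t))
w = -280449000 (w = -44200*6345 = -280449000)
y = -47/1302050 (y = 1/(-27698 + (560 + 100 - 7*164)/(-70 + 164)) = 1/(-27698 + (560 + 100 - 1148)/94) = 1/(-27698 + (1/94)*(-488)) = 1/(-27698 - 244/47) = 1/(-1302050/47) = -47/1302050 ≈ -3.6097e-5)
(-49988 + y)*(-32288 + w) = (-49988 - 47/1302050)*(-32288 - 280449000) = -65086875447/1302050*(-280481288) = 9127825328635067868/651025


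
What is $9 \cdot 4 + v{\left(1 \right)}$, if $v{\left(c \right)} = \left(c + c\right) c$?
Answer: $38$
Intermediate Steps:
$v{\left(c \right)} = 2 c^{2}$ ($v{\left(c \right)} = 2 c c = 2 c^{2}$)
$9 \cdot 4 + v{\left(1 \right)} = 9 \cdot 4 + 2 \cdot 1^{2} = 36 + 2 \cdot 1 = 36 + 2 = 38$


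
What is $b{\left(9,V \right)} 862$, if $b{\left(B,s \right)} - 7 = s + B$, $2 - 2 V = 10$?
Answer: $10344$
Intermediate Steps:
$V = -4$ ($V = 1 - 5 = -4$)
$b{\left(B,s \right)} = 7 + B + s$ ($b{\left(B,s \right)} = 7 + \left(s + B\right) = 7 + \left(B + s\right) = 7 + B + s$)
$b{\left(9,V \right)} 862 = \left(7 + 9 - 4\right) 862 = 12 \cdot 862 = 10344$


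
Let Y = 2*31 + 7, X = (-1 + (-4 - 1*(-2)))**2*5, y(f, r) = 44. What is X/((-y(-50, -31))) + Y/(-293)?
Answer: -16221/12892 ≈ -1.2582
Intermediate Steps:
X = 45 (X = (-1 + (-4 + 2))**2*5 = (-1 - 2)**2*5 = (-3)**2*5 = 9*5 = 45)
Y = 69 (Y = 62 + 7 = 69)
X/((-y(-50, -31))) + Y/(-293) = 45/((-1*44)) + 69/(-293) = 45/(-44) + 69*(-1/293) = 45*(-1/44) - 69/293 = -45/44 - 69/293 = -16221/12892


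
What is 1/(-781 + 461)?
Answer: -1/320 ≈ -0.0031250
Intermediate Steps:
1/(-781 + 461) = 1/(-320) = -1/320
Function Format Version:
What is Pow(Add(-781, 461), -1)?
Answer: Rational(-1, 320) ≈ -0.0031250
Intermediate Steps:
Pow(Add(-781, 461), -1) = Pow(-320, -1) = Rational(-1, 320)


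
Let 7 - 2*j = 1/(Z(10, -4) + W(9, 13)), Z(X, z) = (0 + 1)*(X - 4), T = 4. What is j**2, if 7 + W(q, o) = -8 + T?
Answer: 324/25 ≈ 12.960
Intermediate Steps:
W(q, o) = -11 (W(q, o) = -7 + (-8 + 4) = -7 - 4 = -11)
Z(X, z) = -4 + X (Z(X, z) = 1*(-4 + X) = -4 + X)
j = 18/5 (j = 7/2 - 1/(2*((-4 + 10) - 11)) = 7/2 - 1/(2*(6 - 11)) = 7/2 - 1/2/(-5) = 7/2 - 1/2*(-1/5) = 7/2 + 1/10 = 18/5 ≈ 3.6000)
j**2 = (18/5)**2 = 324/25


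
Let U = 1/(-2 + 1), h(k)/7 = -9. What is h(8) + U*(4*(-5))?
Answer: -43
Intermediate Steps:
h(k) = -63 (h(k) = 7*(-9) = -63)
U = -1 (U = 1/(-1) = -1)
h(8) + U*(4*(-5)) = -63 - 4*(-5) = -63 - 1*(-20) = -63 + 20 = -43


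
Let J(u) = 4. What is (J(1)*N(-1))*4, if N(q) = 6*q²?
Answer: 96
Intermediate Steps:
(J(1)*N(-1))*4 = (4*(6*(-1)²))*4 = (4*(6*1))*4 = (4*6)*4 = 24*4 = 96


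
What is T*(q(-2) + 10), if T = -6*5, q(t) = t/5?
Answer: -288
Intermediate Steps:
q(t) = t/5 (q(t) = t*(⅕) = t/5)
T = -30
T*(q(-2) + 10) = -30*((⅕)*(-2) + 10) = -30*(-⅖ + 10) = -30*48/5 = -288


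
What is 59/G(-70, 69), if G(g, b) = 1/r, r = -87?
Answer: -5133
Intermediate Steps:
G(g, b) = -1/87 (G(g, b) = 1/(-87) = -1/87)
59/G(-70, 69) = 59/(-1/87) = 59*(-87) = -5133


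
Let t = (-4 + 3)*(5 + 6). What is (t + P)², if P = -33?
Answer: 1936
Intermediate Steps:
t = -11 (t = -1*11 = -11)
(t + P)² = (-11 - 33)² = (-44)² = 1936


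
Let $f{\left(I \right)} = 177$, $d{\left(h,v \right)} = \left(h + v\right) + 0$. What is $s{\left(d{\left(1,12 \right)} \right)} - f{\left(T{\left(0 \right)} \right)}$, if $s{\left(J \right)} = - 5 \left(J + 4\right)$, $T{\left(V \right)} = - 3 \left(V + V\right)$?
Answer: $-262$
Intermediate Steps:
$d{\left(h,v \right)} = h + v$
$T{\left(V \right)} = - 6 V$ ($T{\left(V \right)} = - 3 \cdot 2 V = - 6 V$)
$s{\left(J \right)} = -20 - 5 J$ ($s{\left(J \right)} = - 5 \left(4 + J\right) = -20 - 5 J$)
$s{\left(d{\left(1,12 \right)} \right)} - f{\left(T{\left(0 \right)} \right)} = \left(-20 - 5 \left(1 + 12\right)\right) - 177 = \left(-20 - 65\right) - 177 = -85 - 177 = -262$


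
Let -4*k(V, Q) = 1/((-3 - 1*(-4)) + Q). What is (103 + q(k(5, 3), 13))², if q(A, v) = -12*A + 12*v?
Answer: 1079521/16 ≈ 67470.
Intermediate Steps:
k(V, Q) = -1/(4*(1 + Q)) (k(V, Q) = -1/(4*((-3 - 1*(-4)) + Q)) = -1/(4*((-3 + 4) + Q)) = -1/(4*(1 + Q)))
(103 + q(k(5, 3), 13))² = (103 + (-(-12)/(4 + 4*3) + 12*13))² = (103 + (-(-12)/(4 + 12) + 156))² = (103 + (-(-12)/16 + 156))² = (103 + (-12*(-1/16) + 156))² = (103 + (¾ + 156))² = (103 + 627/4)² = (1039/4)² = 1079521/16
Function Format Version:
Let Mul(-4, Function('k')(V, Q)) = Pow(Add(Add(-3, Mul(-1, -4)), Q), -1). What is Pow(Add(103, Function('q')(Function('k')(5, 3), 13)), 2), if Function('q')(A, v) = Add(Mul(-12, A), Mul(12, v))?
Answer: Rational(1079521, 16) ≈ 67470.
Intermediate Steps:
Function('k')(V, Q) = Mul(Rational(-1, 4), Pow(Add(1, Q), -1)) (Function('k')(V, Q) = Mul(Rational(-1, 4), Pow(Add(Add(-3, Mul(-1, -4)), Q), -1)) = Mul(Rational(-1, 4), Pow(Add(Add(-3, 4), Q), -1)) = Mul(Rational(-1, 4), Pow(Add(1, Q), -1)))
Pow(Add(103, Function('q')(Function('k')(5, 3), 13)), 2) = Pow(Add(103, Add(Mul(-12, Mul(-1, Pow(Add(4, Mul(4, 3)), -1))), Mul(12, 13))), 2) = Pow(Add(103, Add(Mul(-12, Mul(-1, Pow(Add(4, 12), -1))), 156)), 2) = Pow(Add(103, Add(Mul(-12, Mul(-1, Pow(16, -1))), 156)), 2) = Pow(Add(103, Add(Mul(-12, Mul(-1, Rational(1, 16))), 156)), 2) = Pow(Add(103, Add(Mul(-12, Rational(-1, 16)), 156)), 2) = Pow(Add(103, Add(Rational(3, 4), 156)), 2) = Pow(Add(103, Rational(627, 4)), 2) = Pow(Rational(1039, 4), 2) = Rational(1079521, 16)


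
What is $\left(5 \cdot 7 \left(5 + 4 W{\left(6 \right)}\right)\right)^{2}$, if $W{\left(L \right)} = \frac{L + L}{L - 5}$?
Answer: $3441025$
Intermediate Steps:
$W{\left(L \right)} = \frac{2 L}{-5 + L}$
$\left(5 \cdot 7 \left(5 + 4 W{\left(6 \right)}\right)\right)^{2} = \left(5 \cdot 7 \left(5 + 4 \cdot 2 \cdot 6 \frac{1}{-5 + 6}\right)\right)^{2} = \left(35 \left(5 + 4 \cdot 2 \cdot 6 \cdot 1^{-1}\right)\right)^{2} = \left(35 \left(5 + 4 \cdot 2 \cdot 6 \cdot 1\right)\right)^{2} = \left(35 \left(5 + 4 \cdot 12\right)\right)^{2} = \left(35 \left(5 + 48\right)\right)^{2} = \left(35 \cdot 53\right)^{2} = 1855^{2} = 3441025$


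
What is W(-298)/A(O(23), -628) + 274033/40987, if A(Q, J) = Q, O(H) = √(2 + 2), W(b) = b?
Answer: -5833030/40987 ≈ -142.31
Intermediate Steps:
O(H) = 2 (O(H) = √4 = 2)
W(-298)/A(O(23), -628) + 274033/40987 = -298/2 + 274033/40987 = -298*½ + 274033*(1/40987) = -149 + 274033/40987 = -5833030/40987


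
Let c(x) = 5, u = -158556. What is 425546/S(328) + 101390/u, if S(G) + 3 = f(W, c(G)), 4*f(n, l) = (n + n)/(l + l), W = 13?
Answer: -674731098425/3726066 ≈ -1.8108e+5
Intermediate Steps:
f(n, l) = n/(4*l) (f(n, l) = ((n + n)/(l + l))/4 = ((2*n)/((2*l)))/4 = ((2*n)*(1/(2*l)))/4 = (n/l)/4 = n/(4*l))
S(G) = -47/20 (S(G) = -3 + (1/4)*13/5 = -3 + (1/4)*13*(1/5) = -3 + 13/20 = -47/20)
425546/S(328) + 101390/u = 425546/(-47/20) + 101390/(-158556) = 425546*(-20/47) + 101390*(-1/158556) = -8510920/47 - 50695/79278 = -674731098425/3726066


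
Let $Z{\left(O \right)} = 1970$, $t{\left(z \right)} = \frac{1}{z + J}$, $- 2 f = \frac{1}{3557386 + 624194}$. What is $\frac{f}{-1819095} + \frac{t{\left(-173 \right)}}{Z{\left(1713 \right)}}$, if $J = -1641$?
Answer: $- \frac{760668948331}{2718311978900395800} \approx -2.7983 \cdot 10^{-7}$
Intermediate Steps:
$f = - \frac{1}{8363160}$ ($f = - \frac{1}{2 \left(3557386 + 624194\right)} = - \frac{1}{2 \cdot 4181580} = \left(- \frac{1}{2}\right) \frac{1}{4181580} = - \frac{1}{8363160} \approx -1.1957 \cdot 10^{-7}$)
$t{\left(z \right)} = \frac{1}{-1641 + z}$ ($t{\left(z \right)} = \frac{1}{z - 1641} = \frac{1}{-1641 + z}$)
$\frac{f}{-1819095} + \frac{t{\left(-173 \right)}}{Z{\left(1713 \right)}} = - \frac{1}{8363160 \left(-1819095\right)} + \frac{1}{\left(-1641 - 173\right) 1970} = \left(- \frac{1}{8363160}\right) \left(- \frac{1}{1819095}\right) + \frac{1}{-1814} \cdot \frac{1}{1970} = \frac{1}{15213382540200} - \frac{1}{3573580} = - \frac{760668948331}{2718311978900395800}$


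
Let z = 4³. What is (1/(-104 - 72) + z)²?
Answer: 126855169/30976 ≈ 4095.3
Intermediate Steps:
z = 64
(1/(-104 - 72) + z)² = (1/(-104 - 72) + 64)² = (1/(-176) + 64)² = (-1/176 + 64)² = (11263/176)² = 126855169/30976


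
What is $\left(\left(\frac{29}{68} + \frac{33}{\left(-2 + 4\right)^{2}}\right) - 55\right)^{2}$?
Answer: $\frac{2480625}{1156} \approx 2145.9$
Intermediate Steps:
$\left(\left(\frac{29}{68} + \frac{33}{\left(-2 + 4\right)^{2}}\right) - 55\right)^{2} = \left(\left(29 \cdot \frac{1}{68} + \frac{33}{2^{2}}\right) - 55\right)^{2} = \left(\left(\frac{29}{68} + \frac{33}{4}\right) - 55\right)^{2} = \left(\frac{295}{34} - 55\right)^{2} = \left(- \frac{1575}{34}\right)^{2} = \frac{2480625}{1156}$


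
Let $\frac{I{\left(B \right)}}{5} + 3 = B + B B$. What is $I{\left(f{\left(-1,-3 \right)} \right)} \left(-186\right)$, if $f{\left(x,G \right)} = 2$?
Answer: $-2790$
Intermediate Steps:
$I{\left(B \right)} = -15 + 5 B + 5 B^{2}$ ($I{\left(B \right)} = -15 + 5 \left(B + B B\right) = -15 + 5 \left(B + B^{2}\right) = -15 + \left(5 B + 5 B^{2}\right) = -15 + 5 B + 5 B^{2}$)
$I{\left(f{\left(-1,-3 \right)} \right)} \left(-186\right) = \left(-15 + 5 \cdot 2 + 5 \cdot 2^{2}\right) \left(-186\right) = \left(-15 + 10 + 5 \cdot 4\right) \left(-186\right) = \left(-15 + 10 + 20\right) \left(-186\right) = 15 \left(-186\right) = -2790$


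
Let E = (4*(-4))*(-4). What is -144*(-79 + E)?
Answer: 2160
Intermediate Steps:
E = 64 (E = -16*(-4) = 64)
-144*(-79 + E) = -144*(-79 + 64) = -144*(-15) = 2160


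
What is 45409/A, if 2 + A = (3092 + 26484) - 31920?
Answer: -45409/2346 ≈ -19.356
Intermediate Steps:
A = -2346 (A = -2 + ((3092 + 26484) - 31920) = -2 + (29576 - 31920) = -2 - 2344 = -2346)
45409/A = 45409/(-2346) = 45409*(-1/2346) = -45409/2346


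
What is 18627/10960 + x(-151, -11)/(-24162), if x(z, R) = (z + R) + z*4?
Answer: 229230467/132407760 ≈ 1.7312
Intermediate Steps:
x(z, R) = R + 5*z (x(z, R) = (R + z) + 4*z = R + 5*z)
18627/10960 + x(-151, -11)/(-24162) = 18627/10960 + (-11 + 5*(-151))/(-24162) = 18627*(1/10960) + (-11 - 755)*(-1/24162) = 18627/10960 - 766*(-1/24162) = 18627/10960 + 383/12081 = 229230467/132407760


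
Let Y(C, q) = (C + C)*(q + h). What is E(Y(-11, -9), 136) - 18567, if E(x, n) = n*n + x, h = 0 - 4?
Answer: 215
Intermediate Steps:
h = -4
Y(C, q) = 2*C*(-4 + q) (Y(C, q) = (C + C)*(q - 4) = (2*C)*(-4 + q) = 2*C*(-4 + q))
E(x, n) = x + n² (E(x, n) = n² + x = x + n²)
E(Y(-11, -9), 136) - 18567 = (2*(-11)*(-4 - 9) + 136²) - 18567 = (2*(-11)*(-13) + 18496) - 18567 = (286 + 18496) - 18567 = 18782 - 18567 = 215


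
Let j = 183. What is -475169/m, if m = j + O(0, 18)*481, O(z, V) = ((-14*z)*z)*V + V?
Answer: -475169/8841 ≈ -53.746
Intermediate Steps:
O(z, V) = V - 14*V*z**2 (O(z, V) = (-14*z**2)*V + V = -14*V*z**2 + V = V - 14*V*z**2)
m = 8841 (m = 183 + (18*(1 - 14*0**2))*481 = 183 + (18*(1 - 14*0))*481 = 183 + (18*(1 + 0))*481 = 183 + (18*1)*481 = 183 + 18*481 = 183 + 8658 = 8841)
-475169/m = -475169/8841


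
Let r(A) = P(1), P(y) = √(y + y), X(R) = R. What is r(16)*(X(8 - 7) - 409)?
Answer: -408*√2 ≈ -577.00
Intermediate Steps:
P(y) = √2*√y (P(y) = √(2*y) = √2*√y)
r(A) = √2 (r(A) = √2*√1 = √2*1 = √2)
r(16)*(X(8 - 7) - 409) = √2*((8 - 7) - 409) = √2*(1 - 409) = √2*(-408) = -408*√2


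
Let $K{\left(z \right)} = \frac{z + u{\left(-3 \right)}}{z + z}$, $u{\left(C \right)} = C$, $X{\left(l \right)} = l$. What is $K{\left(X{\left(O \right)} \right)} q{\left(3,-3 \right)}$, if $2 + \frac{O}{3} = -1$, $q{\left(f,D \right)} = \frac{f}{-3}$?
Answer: $- \frac{2}{3} \approx -0.66667$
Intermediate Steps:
$q{\left(f,D \right)} = - \frac{f}{3}$ ($q{\left(f,D \right)} = f \left(- \frac{1}{3}\right) = - \frac{f}{3}$)
$O = -9$ ($O = -6 + 3 \left(-1\right) = -6 - 3 = -9$)
$K{\left(z \right)} = \frac{-3 + z}{2 z}$ ($K{\left(z \right)} = \frac{z - 3}{z + z} = \frac{-3 + z}{2 z}$)
$K{\left(X{\left(O \right)} \right)} q{\left(3,-3 \right)} = \frac{-3 - 9}{2 \left(-9\right)} \left(\left(- \frac{1}{3}\right) 3\right) = \frac{1}{2} \left(- \frac{1}{9}\right) \left(-12\right) \left(-1\right) = \frac{2}{3} \left(-1\right) = - \frac{2}{3}$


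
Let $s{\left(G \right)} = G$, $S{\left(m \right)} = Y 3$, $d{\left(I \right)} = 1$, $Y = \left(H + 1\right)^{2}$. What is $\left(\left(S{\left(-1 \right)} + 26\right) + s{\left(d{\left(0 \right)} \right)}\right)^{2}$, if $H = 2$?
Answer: $2916$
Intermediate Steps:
$Y = 9$ ($Y = \left(2 + 1\right)^{2} = 3^{2} = 9$)
$S{\left(m \right)} = 27$ ($S{\left(m \right)} = 9 \cdot 3 = 27$)
$\left(\left(S{\left(-1 \right)} + 26\right) + s{\left(d{\left(0 \right)} \right)}\right)^{2} = \left(\left(27 + 26\right) + 1\right)^{2} = \left(53 + 1\right)^{2} = 54^{2} = 2916$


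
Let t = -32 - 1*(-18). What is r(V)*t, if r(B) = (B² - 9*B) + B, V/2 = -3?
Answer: -1176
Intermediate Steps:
V = -6 (V = 2*(-3) = -6)
t = -14 (t = -32 + 18 = -14)
r(B) = B² - 8*B
r(V)*t = -6*(-8 - 6)*(-14) = -6*(-14)*(-14) = 84*(-14) = -1176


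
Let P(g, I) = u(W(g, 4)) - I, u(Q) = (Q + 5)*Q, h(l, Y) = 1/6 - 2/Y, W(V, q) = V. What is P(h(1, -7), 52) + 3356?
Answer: 5832607/1764 ≈ 3306.5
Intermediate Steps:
h(l, Y) = ⅙ - 2/Y (h(l, Y) = 1*(⅙) - 2/Y = ⅙ - 2/Y)
u(Q) = Q*(5 + Q) (u(Q) = (5 + Q)*Q = Q*(5 + Q))
P(g, I) = -I + g*(5 + g) (P(g, I) = g*(5 + g) - I = -I + g*(5 + g))
P(h(1, -7), 52) + 3356 = (-1*52 + ((⅙)*(-12 - 7)/(-7))*(5 + (⅙)*(-12 - 7)/(-7))) + 3356 = (-52 + ((⅙)*(-⅐)*(-19))*(5 + (⅙)*(-⅐)*(-19))) + 3356 = (-52 + 19*(5 + 19/42)/42) + 3356 = (-52 + (19/42)*(229/42)) + 3356 = (-52 + 4351/1764) + 3356 = -87377/1764 + 3356 = 5832607/1764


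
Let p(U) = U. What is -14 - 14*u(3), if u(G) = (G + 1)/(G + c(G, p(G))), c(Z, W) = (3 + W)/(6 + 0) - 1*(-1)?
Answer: -126/5 ≈ -25.200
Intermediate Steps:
c(Z, W) = 3/2 + W/6 (c(Z, W) = (3 + W)/6 + 1 = (3 + W)*(⅙) + 1 = (½ + W/6) + 1 = 3/2 + W/6)
u(G) = (1 + G)/(3/2 + 7*G/6) (u(G) = (G + 1)/(G + (3/2 + G/6)) = (1 + G)/(3/2 + 7*G/6))
-14 - 14*u(3) = -14 - 84*(1 + 3)/(9 + 7*3) = -14 - 84*4/(9 + 21) = -14 - 84*4/30 = -14 - 14*⅘ = -14 - 56/5 = -126/5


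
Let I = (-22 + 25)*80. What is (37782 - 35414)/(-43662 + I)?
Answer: -1184/21711 ≈ -0.054535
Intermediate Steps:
I = 240 (I = 3*80 = 240)
(37782 - 35414)/(-43662 + I) = (37782 - 35414)/(-43662 + 240) = 2368/(-43422) = 2368*(-1/43422) = -1184/21711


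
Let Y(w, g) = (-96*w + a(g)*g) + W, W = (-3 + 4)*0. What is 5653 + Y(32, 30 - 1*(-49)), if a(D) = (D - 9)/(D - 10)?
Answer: 183619/69 ≈ 2661.1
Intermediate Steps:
a(D) = (-9 + D)/(-10 + D)
W = 0 (W = 1*0 = 0)
Y(w, g) = -96*w + g*(-9 + g)/(-10 + g) (Y(w, g) = (-96*w + ((-9 + g)/(-10 + g))*g) + 0 = (-96*w + g*(-9 + g)/(-10 + g)) + 0 = -96*w + g*(-9 + g)/(-10 + g))
5653 + Y(32, 30 - 1*(-49)) = 5653 + ((30 - 1*(-49))*(-9 + (30 - 1*(-49))) - 96*32*(-10 + (30 - 1*(-49))))/(-10 + (30 - 1*(-49))) = 5653 + ((30 + 49)*(-9 + (30 + 49)) - 96*32*(-10 + (30 + 49)))/(-10 + (30 + 49)) = 5653 + (79*(-9 + 79) - 96*32*(-10 + 79))/(-10 + 79) = 5653 + (79*70 - 96*32*69)/69 = 5653 + (5530 - 211968)/69 = 5653 + (1/69)*(-206438) = 5653 - 206438/69 = 183619/69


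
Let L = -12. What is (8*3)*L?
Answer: -288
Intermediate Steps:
(8*3)*L = (8*3)*(-12) = 24*(-12) = -288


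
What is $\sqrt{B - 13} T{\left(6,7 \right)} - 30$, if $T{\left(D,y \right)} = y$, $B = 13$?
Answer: $-30$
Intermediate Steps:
$\sqrt{B - 13} T{\left(6,7 \right)} - 30 = \sqrt{13 - 13} \cdot 7 - 30 = \sqrt{0} \cdot 7 - 30 = 0 \cdot 7 - 30 = 0 - 30 = -30$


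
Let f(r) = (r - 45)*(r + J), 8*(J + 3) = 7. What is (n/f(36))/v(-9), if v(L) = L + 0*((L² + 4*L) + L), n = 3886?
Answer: 31088/21951 ≈ 1.4162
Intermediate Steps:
J = -17/8 (J = -3 + (⅛)*7 = -3 + 7/8 = -17/8 ≈ -2.1250)
v(L) = L (v(L) = L + 0*(L² + 5*L) = L + 0 = L)
f(r) = (-45 + r)*(-17/8 + r) (f(r) = (r - 45)*(r - 17/8) = (-45 + r)*(-17/8 + r))
(n/f(36))/v(-9) = (3886/(765/8 + 36² - 377/8*36))/(-9) = (3886/(765/8 + 1296 - 3393/2))*(-⅑) = (3886/(-2439/8))*(-⅑) = (3886*(-8/2439))*(-⅑) = -31088/2439*(-⅑) = 31088/21951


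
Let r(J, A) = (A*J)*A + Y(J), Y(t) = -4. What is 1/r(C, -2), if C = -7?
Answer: -1/32 ≈ -0.031250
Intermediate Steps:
r(J, A) = -4 + J*A**2 (r(J, A) = (A*J)*A - 4 = J*A**2 - 4 = -4 + J*A**2)
1/r(C, -2) = 1/(-4 - 7*(-2)**2) = 1/(-4 - 7*4) = 1/(-4 - 28) = 1/(-32) = -1/32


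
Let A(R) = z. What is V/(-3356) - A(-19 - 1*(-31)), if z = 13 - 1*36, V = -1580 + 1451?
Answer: 77317/3356 ≈ 23.038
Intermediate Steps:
V = -129
z = -23 (z = 13 - 36 = -23)
A(R) = -23
V/(-3356) - A(-19 - 1*(-31)) = -129/(-3356) - 1*(-23) = -129*(-1/3356) + 23 = 129/3356 + 23 = 77317/3356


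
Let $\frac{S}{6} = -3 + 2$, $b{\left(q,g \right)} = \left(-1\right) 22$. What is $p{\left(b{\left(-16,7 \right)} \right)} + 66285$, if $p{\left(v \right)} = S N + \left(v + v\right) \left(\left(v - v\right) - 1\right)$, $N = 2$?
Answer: $66317$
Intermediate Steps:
$b{\left(q,g \right)} = -22$
$S = -6$ ($S = 6 \left(-3 + 2\right) = 6 \left(-1\right) = -6$)
$p{\left(v \right)} = -12 - 2 v$ ($p{\left(v \right)} = \left(-6\right) 2 + \left(v + v\right) \left(\left(v - v\right) - 1\right) = -12 + 2 v \left(0 - 1\right) = -12 + 2 v \left(-1\right) = -12 - 2 v$)
$p{\left(b{\left(-16,7 \right)} \right)} + 66285 = \left(-12 - -44\right) + 66285 = \left(-12 + 44\right) + 66285 = 32 + 66285 = 66317$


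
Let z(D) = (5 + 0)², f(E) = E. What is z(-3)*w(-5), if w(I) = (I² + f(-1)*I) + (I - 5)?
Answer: 500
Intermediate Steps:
z(D) = 25 (z(D) = 5² = 25)
w(I) = -5 + I² (w(I) = (I² - I) + (I - 5) = (I² - I) + (-5 + I) = -5 + I²)
z(-3)*w(-5) = 25*(-5 + (-5)²) = 25*(-5 + 25) = 25*20 = 500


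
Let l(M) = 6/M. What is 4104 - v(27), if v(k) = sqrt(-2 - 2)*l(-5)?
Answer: 4104 + 12*I/5 ≈ 4104.0 + 2.4*I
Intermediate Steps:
v(k) = -12*I/5 (v(k) = sqrt(-2 - 2)*(6/(-5)) = sqrt(-4)*(6*(-1/5)) = (2*I)*(-6/5) = -12*I/5)
4104 - v(27) = 4104 - (-12)*I/5 = 4104 + 12*I/5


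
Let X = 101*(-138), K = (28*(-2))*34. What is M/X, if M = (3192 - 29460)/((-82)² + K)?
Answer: 2189/5598430 ≈ 0.00039100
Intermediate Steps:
K = -1904 (K = -56*34 = -1904)
M = -6567/1205 (M = (3192 - 29460)/((-82)² - 1904) = -26268/(6724 - 1904) = -26268/4820 = -26268*1/4820 = -6567/1205 ≈ -5.4498)
X = -13938
M/X = -6567/1205/(-13938) = -6567/1205*(-1/13938) = 2189/5598430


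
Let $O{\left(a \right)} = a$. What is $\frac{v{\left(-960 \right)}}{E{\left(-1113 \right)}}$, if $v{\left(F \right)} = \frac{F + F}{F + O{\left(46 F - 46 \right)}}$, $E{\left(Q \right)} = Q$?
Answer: $- \frac{320}{8378293} \approx -3.8194 \cdot 10^{-5}$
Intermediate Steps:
$v{\left(F \right)} = \frac{2 F}{-46 + 47 F}$ ($v{\left(F \right)} = \frac{F + F}{F + \left(46 F - 46\right)} = \frac{2 F}{F + \left(-46 + 46 F\right)} = \frac{2 F}{-46 + 47 F}$)
$\frac{v{\left(-960 \right)}}{E{\left(-1113 \right)}} = \frac{2 \left(-960\right) \frac{1}{-46 + 47 \left(-960\right)}}{-1113} = 2 \left(-960\right) \frac{1}{-46 - 45120} \left(- \frac{1}{1113}\right) = 2 \left(-960\right) \frac{1}{-45166} \left(- \frac{1}{1113}\right) = 2 \left(-960\right) \left(- \frac{1}{45166}\right) \left(- \frac{1}{1113}\right) = \frac{960}{22583} \left(- \frac{1}{1113}\right) = - \frac{320}{8378293}$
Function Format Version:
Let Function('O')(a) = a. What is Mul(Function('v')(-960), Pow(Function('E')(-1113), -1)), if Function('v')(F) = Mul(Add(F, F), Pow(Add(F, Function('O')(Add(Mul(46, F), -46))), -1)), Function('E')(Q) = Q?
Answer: Rational(-320, 8378293) ≈ -3.8194e-5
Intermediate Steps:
Function('v')(F) = Mul(2, F, Pow(Add(-46, Mul(47, F)), -1)) (Function('v')(F) = Mul(Add(F, F), Pow(Add(F, Add(Mul(46, F), -46)), -1)) = Mul(Mul(2, F), Pow(Add(F, Add(-46, Mul(46, F))), -1)) = Mul(Mul(2, F), Pow(Add(-46, Mul(47, F)), -1)) = Mul(2, F, Pow(Add(-46, Mul(47, F)), -1)))
Mul(Function('v')(-960), Pow(Function('E')(-1113), -1)) = Mul(Mul(2, -960, Pow(Add(-46, Mul(47, -960)), -1)), Pow(-1113, -1)) = Mul(Mul(2, -960, Pow(Add(-46, -45120), -1)), Rational(-1, 1113)) = Mul(Mul(2, -960, Pow(-45166, -1)), Rational(-1, 1113)) = Mul(Mul(2, -960, Rational(-1, 45166)), Rational(-1, 1113)) = Mul(Rational(960, 22583), Rational(-1, 1113)) = Rational(-320, 8378293)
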